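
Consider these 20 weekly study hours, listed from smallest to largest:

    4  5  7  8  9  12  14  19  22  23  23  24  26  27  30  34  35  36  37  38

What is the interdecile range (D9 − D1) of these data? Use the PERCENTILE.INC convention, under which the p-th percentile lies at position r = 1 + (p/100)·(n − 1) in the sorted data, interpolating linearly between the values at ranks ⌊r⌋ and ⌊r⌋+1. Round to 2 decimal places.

n = 20.
P10: r = 2.9; ranks 2–3 are 5, 7; interpolating gives 6.8.
P90: r = 18.1; ranks 18–19 are 36, 37; interpolating gives 36.1.
Difference: 36.1 − 6.8 = 29.3.

29.30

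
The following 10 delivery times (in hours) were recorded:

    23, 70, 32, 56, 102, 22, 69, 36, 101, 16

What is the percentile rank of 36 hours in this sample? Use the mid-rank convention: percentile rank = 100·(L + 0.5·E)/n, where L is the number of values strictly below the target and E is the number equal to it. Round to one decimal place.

45.0

Sorted: 16, 22, 23, 32, 36, 56, 69, 70, 101, 102.
Count below 36: L = 4; count equal: E = 1; n = 10.
Percentile rank = 100·(4 + 0.5·1)/10 = 100·4.5/10 = 45.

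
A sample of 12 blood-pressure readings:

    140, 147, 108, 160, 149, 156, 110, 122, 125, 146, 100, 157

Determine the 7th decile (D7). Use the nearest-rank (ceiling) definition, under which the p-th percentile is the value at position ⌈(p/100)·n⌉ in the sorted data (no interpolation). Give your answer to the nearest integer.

Sorted: 100, 108, 110, 122, 125, 140, 146, 147, 149, 156, 157, 160.
n = 12.
Position = ⌈70/100 · 12⌉ = ⌈8.4⌉ = 9.
The value at rank 9 is 149.

149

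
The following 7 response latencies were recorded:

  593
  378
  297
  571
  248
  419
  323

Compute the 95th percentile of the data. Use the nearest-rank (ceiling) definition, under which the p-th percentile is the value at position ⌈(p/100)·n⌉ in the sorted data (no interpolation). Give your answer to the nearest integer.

Sorted: 248, 297, 323, 378, 419, 571, 593.
n = 7.
Position = ⌈95/100 · 7⌉ = ⌈6.65⌉ = 7.
The value at rank 7 is 593.

593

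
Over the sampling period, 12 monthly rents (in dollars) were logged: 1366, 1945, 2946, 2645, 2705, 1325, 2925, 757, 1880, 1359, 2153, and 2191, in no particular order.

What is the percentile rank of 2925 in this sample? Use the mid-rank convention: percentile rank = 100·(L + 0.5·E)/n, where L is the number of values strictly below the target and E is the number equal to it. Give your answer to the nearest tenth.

Sorted: 757, 1325, 1359, 1366, 1880, 1945, 2153, 2191, 2645, 2705, 2925, 2946.
Count below 2925: L = 10; count equal: E = 1; n = 12.
Percentile rank = 100·(10 + 0.5·1)/12 = 100·10.5/12 = 87.5.

87.5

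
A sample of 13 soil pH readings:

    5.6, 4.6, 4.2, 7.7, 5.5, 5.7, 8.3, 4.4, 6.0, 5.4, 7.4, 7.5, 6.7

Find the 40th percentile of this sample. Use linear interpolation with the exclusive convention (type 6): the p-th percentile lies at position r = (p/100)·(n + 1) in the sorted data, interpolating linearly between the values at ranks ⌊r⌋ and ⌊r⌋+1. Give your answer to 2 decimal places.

Sorted: 4.2, 4.4, 4.6, 5.4, 5.5, 5.6, 5.7, 6.0, 6.7, 7.4, 7.5, 7.7, 8.3.
n = 13.
r = (40/100)·(13 + 1) = 5.6.
Rank 5 is 5.5 and rank 6 is 5.6.
Interpolate: 5.5 + 0.6·(5.6 − 5.5) = 5.5 + 0.6·0.1 = 5.56.

5.56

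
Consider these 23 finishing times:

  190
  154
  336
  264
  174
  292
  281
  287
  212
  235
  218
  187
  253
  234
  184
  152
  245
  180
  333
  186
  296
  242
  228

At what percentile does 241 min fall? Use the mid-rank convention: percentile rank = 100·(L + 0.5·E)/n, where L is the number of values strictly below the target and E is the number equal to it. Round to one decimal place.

Sorted: 152, 154, 174, 180, 184, 186, 187, 190, 212, 218, 228, 234, 235, 242, 245, 253, 264, 281, 287, 292, 296, 333, 336.
Count below 241: L = 13; count equal: E = 0; n = 23.
Percentile rank = 100·(13 + 0.5·0)/23 = 100·13/23 = 56.52.

56.5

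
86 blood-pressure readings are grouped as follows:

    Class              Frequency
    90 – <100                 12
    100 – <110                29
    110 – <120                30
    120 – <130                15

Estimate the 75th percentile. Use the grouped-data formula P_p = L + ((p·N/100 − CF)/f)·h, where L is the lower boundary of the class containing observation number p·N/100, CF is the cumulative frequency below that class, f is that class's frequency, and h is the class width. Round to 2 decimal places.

117.83

N = 86; target position k = 75/100 · 86 = 64.5.
Cumulative frequencies: 12, 41, 71, 86.
Observation 64.5 falls in the class 110 – <120.
L = 110, CF = 41, f = 30, h = 10.
P75 = 110 + ((64.5 − 41)/30)·10 = 110 + 7.83333 = 117.833.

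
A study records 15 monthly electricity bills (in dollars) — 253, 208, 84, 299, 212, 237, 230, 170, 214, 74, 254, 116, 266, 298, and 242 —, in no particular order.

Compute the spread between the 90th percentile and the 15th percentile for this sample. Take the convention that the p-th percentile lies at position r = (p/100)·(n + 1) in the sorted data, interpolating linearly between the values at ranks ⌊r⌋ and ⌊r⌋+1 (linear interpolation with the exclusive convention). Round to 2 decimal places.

Sorted: 74, 84, 116, 170, 208, 212, 214, 230, 237, 242, 253, 254, 266, 298, 299.
n = 15.
P15: r = 2.4; ranks 2–3 are 84, 116; interpolating gives 96.8.
P90: r = 14.4; ranks 14–15 are 298, 299; interpolating gives 298.4.
Difference: 298.4 − 96.8 = 201.6.

201.60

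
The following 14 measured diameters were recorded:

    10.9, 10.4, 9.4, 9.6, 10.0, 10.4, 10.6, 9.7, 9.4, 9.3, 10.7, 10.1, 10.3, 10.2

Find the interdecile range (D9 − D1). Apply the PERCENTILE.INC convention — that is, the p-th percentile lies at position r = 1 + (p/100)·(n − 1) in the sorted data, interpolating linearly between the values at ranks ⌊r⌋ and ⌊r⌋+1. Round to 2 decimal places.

1.27

Sorted: 9.3, 9.4, 9.4, 9.6, 9.7, 10.0, 10.1, 10.2, 10.3, 10.4, 10.4, 10.6, 10.7, 10.9.
n = 14.
P10: r = 2.3; ranks 2–3 are 9.4, 9.4; interpolating gives 9.4.
P90: r = 12.7; ranks 12–13 are 10.6, 10.7; interpolating gives 10.67.
Difference: 10.67 − 9.4 = 1.27.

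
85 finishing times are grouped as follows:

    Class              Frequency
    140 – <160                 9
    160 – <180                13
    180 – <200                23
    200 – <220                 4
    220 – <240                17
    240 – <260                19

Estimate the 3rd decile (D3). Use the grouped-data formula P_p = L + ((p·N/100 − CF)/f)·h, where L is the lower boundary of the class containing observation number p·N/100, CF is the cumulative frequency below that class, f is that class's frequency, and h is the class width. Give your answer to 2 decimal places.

N = 85; target position k = 30/100 · 85 = 25.5.
Cumulative frequencies: 9, 22, 45, 49, 66, 85.
Observation 25.5 falls in the class 180 – <200.
L = 180, CF = 22, f = 23, h = 20.
P30 = 180 + ((25.5 − 22)/23)·20 = 180 + 3.04348 = 183.043.

183.04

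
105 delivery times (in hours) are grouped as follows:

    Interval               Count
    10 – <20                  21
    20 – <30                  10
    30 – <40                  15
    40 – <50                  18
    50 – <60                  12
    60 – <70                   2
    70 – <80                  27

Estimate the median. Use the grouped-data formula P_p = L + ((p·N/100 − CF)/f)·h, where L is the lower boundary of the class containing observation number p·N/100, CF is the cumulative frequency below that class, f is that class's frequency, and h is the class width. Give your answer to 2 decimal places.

43.61

N = 105; target position k = 50/100 · 105 = 52.5.
Cumulative frequencies: 21, 31, 46, 64, 76, 78, 105.
Observation 52.5 falls in the class 40 – <50.
L = 40, CF = 46, f = 18, h = 10.
P50 = 40 + ((52.5 − 46)/18)·10 = 40 + 3.61111 = 43.6111.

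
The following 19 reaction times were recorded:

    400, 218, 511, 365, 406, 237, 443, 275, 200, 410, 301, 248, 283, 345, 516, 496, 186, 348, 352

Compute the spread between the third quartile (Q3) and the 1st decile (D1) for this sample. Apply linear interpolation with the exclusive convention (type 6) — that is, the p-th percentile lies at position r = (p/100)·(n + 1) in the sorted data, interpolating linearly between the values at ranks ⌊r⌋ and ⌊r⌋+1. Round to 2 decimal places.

210.00

Sorted: 186, 200, 218, 237, 248, 275, 283, 301, 345, 348, 352, 365, 400, 406, 410, 443, 496, 511, 516.
n = 19.
P10: r = 2 (integer) → 200.
P75: r = 15 (integer) → 410.
Difference: 410 − 200 = 210.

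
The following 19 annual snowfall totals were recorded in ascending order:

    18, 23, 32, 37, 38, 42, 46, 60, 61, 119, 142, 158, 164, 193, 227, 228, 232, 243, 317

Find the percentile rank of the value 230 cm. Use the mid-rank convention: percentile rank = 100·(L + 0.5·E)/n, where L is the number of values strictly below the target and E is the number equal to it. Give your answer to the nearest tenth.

84.2

Count below 230: L = 16; count equal: E = 0; n = 19.
Percentile rank = 100·(16 + 0.5·0)/19 = 100·16/19 = 84.21.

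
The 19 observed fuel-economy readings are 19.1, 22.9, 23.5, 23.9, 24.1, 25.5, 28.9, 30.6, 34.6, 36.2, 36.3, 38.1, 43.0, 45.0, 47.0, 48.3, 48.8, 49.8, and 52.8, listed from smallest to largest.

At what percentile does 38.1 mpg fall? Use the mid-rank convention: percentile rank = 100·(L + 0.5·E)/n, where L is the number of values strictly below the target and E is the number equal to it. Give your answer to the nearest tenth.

60.5

Count below 38.1: L = 11; count equal: E = 1; n = 19.
Percentile rank = 100·(11 + 0.5·1)/19 = 100·11.5/19 = 60.53.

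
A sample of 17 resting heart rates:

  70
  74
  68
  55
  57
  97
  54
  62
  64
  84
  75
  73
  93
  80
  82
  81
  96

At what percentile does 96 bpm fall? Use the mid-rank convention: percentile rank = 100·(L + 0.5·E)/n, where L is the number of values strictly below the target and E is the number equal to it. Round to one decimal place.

Sorted: 54, 55, 57, 62, 64, 68, 70, 73, 74, 75, 80, 81, 82, 84, 93, 96, 97.
Count below 96: L = 15; count equal: E = 1; n = 17.
Percentile rank = 100·(15 + 0.5·1)/17 = 100·15.5/17 = 91.18.

91.2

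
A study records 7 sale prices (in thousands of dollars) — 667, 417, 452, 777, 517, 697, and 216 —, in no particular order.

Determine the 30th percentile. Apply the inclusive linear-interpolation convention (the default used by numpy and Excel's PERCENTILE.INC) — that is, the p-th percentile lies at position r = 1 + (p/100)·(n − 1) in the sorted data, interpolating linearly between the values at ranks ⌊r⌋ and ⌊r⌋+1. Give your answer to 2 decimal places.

Sorted: 216, 417, 452, 517, 667, 697, 777.
n = 7.
r = 1 + (30/100)·(7 − 1) = 1 + 1.8 = 2.8.
Rank 2 is 417 and rank 3 is 452.
Interpolate: 417 + 0.8·(452 − 417) = 417 + 0.8·35 = 445.

445.00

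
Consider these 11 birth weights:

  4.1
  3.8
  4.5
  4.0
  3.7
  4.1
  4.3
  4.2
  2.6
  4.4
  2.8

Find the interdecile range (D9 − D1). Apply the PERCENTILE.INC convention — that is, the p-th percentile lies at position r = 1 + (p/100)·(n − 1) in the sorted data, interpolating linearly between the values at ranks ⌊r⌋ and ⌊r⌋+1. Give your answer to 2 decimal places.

Sorted: 2.6, 2.8, 3.7, 3.8, 4.0, 4.1, 4.1, 4.2, 4.3, 4.4, 4.5.
n = 11.
P10: r = 2 (integer) → 2.8.
P90: r = 10 (integer) → 4.4.
Difference: 4.4 − 2.8 = 1.6.

1.60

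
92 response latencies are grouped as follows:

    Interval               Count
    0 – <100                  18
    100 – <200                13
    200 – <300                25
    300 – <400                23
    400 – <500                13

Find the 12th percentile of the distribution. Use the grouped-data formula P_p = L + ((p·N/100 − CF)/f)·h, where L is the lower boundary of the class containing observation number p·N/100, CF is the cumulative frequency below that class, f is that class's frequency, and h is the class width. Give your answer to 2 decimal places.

61.33

N = 92; target position k = 12/100 · 92 = 11.04.
Cumulative frequencies: 18, 31, 56, 79, 92.
Observation 11.04 falls in the class 0 – <100.
L = 0, CF = 0, f = 18, h = 100.
P12 = 0 + ((11.04 − 0)/18)·100 = 0 + 61.3333 = 61.3333.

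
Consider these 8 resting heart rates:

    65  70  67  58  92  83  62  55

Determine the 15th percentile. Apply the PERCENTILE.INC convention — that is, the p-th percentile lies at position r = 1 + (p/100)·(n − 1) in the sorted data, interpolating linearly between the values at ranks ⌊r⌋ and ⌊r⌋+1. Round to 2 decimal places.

Sorted: 55, 58, 62, 65, 67, 70, 83, 92.
n = 8.
r = 1 + (15/100)·(8 − 1) = 1 + 1.05 = 2.05.
Rank 2 is 58 and rank 3 is 62.
Interpolate: 58 + 0.05·(62 − 58) = 58 + 0.05·4 = 58.2.

58.20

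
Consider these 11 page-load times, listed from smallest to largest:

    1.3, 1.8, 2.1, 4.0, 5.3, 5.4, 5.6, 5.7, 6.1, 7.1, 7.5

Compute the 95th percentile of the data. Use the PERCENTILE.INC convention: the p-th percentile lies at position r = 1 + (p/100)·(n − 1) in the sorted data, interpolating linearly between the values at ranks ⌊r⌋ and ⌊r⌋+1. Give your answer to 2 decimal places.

7.30

n = 11.
r = 1 + (95/100)·(11 − 1) = 1 + 9.5 = 10.5.
Rank 10 is 7.1 and rank 11 is 7.5.
Interpolate: 7.1 + 0.5·(7.5 − 7.1) = 7.1 + 0.5·0.4 = 7.3.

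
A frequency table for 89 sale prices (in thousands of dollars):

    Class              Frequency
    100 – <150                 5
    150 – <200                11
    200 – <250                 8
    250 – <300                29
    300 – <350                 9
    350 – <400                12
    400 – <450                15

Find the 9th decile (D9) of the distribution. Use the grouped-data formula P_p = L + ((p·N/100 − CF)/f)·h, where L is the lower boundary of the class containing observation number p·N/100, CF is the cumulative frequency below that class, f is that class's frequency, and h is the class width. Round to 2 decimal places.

420.33

N = 89; target position k = 90/100 · 89 = 80.1.
Cumulative frequencies: 5, 16, 24, 53, 62, 74, 89.
Observation 80.1 falls in the class 400 – <450.
L = 400, CF = 74, f = 15, h = 50.
P90 = 400 + ((80.1 − 74)/15)·50 = 400 + 20.3333 = 420.333.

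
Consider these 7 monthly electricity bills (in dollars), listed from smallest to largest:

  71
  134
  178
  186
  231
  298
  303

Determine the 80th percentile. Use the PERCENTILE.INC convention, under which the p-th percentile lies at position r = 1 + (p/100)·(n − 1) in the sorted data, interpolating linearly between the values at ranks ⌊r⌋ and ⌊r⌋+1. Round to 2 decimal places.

284.60

n = 7.
r = 1 + (80/100)·(7 − 1) = 1 + 4.8 = 5.8.
Rank 5 is 231 and rank 6 is 298.
Interpolate: 231 + 0.8·(298 − 231) = 231 + 0.8·67 = 284.6.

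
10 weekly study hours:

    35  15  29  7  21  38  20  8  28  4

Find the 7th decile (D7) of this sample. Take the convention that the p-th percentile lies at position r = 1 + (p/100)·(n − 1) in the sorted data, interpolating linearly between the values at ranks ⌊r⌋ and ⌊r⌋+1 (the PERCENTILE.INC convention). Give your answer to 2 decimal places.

28.30

Sorted: 4, 7, 8, 15, 20, 21, 28, 29, 35, 38.
n = 10.
r = 1 + (70/100)·(10 − 1) = 1 + 6.3 = 7.3.
Rank 7 is 28 and rank 8 is 29.
Interpolate: 28 + 0.3·(29 − 28) = 28 + 0.3·1 = 28.3.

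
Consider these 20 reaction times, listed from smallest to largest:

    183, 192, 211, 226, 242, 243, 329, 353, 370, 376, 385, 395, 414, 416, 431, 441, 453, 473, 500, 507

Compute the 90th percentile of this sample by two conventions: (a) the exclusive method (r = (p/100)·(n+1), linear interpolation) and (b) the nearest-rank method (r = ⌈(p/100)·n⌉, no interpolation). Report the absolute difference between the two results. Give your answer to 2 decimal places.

24.30

n = 20.
(a) r = 18.9; between ranks 18 (473) and 19 (500): 497.3.
(b) the nearest-rank method: rank 18 → 473.
|497.3 − 473| = 24.3.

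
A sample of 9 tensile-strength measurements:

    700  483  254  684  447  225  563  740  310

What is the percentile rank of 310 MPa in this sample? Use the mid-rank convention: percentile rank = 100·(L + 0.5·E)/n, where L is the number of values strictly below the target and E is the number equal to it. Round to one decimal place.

Sorted: 225, 254, 310, 447, 483, 563, 684, 700, 740.
Count below 310: L = 2; count equal: E = 1; n = 9.
Percentile rank = 100·(2 + 0.5·1)/9 = 100·2.5/9 = 27.78.

27.8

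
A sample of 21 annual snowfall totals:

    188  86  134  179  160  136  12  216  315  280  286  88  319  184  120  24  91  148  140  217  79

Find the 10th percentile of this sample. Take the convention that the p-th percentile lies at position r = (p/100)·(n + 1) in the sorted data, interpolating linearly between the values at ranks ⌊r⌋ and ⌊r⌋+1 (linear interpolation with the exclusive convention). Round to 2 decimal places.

Sorted: 12, 24, 79, 86, 88, 91, 120, 134, 136, 140, 148, 160, 179, 184, 188, 216, 217, 280, 286, 315, 319.
n = 21.
r = (10/100)·(21 + 1) = 2.2.
Rank 2 is 24 and rank 3 is 79.
Interpolate: 24 + 0.2·(79 − 24) = 24 + 0.2·55 = 35.

35.00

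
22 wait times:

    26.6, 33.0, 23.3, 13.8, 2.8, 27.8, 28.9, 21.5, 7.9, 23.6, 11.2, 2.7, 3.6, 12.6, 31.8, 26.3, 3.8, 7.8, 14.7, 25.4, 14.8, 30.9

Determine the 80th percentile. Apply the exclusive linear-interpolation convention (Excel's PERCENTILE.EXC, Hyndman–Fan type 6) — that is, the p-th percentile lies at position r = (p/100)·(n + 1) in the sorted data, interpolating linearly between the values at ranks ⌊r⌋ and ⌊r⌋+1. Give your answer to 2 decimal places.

28.24

Sorted: 2.7, 2.8, 3.6, 3.8, 7.8, 7.9, 11.2, 12.6, 13.8, 14.7, 14.8, 21.5, 23.3, 23.6, 25.4, 26.3, 26.6, 27.8, 28.9, 30.9, 31.8, 33.0.
n = 22.
r = (80/100)·(22 + 1) = 18.4.
Rank 18 is 27.8 and rank 19 is 28.9.
Interpolate: 27.8 + 0.4·(28.9 − 27.8) = 27.8 + 0.4·1.1 = 28.24.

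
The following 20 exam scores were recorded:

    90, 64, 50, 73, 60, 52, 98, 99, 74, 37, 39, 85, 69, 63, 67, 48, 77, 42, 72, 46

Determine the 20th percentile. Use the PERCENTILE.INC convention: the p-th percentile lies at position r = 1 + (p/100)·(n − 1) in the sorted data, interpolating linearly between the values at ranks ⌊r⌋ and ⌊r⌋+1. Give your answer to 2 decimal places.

47.60

Sorted: 37, 39, 42, 46, 48, 50, 52, 60, 63, 64, 67, 69, 72, 73, 74, 77, 85, 90, 98, 99.
n = 20.
r = 1 + (20/100)·(20 − 1) = 1 + 3.8 = 4.8.
Rank 4 is 46 and rank 5 is 48.
Interpolate: 46 + 0.8·(48 − 46) = 46 + 0.8·2 = 47.6.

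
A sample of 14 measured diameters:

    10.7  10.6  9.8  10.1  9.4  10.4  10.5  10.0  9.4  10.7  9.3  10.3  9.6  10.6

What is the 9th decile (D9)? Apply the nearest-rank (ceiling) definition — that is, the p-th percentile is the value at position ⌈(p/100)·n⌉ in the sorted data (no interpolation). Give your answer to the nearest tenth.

10.7

Sorted: 9.3, 9.4, 9.4, 9.6, 9.8, 10.0, 10.1, 10.3, 10.4, 10.5, 10.6, 10.6, 10.7, 10.7.
n = 14.
Position = ⌈90/100 · 14⌉ = ⌈12.6⌉ = 13.
The value at rank 13 is 10.7.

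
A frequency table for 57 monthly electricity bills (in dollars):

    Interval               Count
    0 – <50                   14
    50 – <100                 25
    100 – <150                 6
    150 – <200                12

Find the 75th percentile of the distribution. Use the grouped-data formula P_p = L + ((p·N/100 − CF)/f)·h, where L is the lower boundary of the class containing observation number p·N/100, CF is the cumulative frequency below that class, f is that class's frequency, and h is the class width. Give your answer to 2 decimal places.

N = 57; target position k = 75/100 · 57 = 42.75.
Cumulative frequencies: 14, 39, 45, 57.
Observation 42.75 falls in the class 100 – <150.
L = 100, CF = 39, f = 6, h = 50.
P75 = 100 + ((42.75 − 39)/6)·50 = 100 + 31.25 = 131.25.

131.25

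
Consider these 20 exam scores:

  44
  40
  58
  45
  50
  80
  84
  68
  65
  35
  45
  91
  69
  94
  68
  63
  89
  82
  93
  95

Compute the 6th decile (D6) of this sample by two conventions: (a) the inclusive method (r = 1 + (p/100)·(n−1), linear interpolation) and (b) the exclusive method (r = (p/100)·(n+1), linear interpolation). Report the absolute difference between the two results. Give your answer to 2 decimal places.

2.20

Sorted: 35, 40, 44, 45, 45, 50, 58, 63, 65, 68, 68, 69, 80, 82, 84, 89, 91, 93, 94, 95.
n = 20.
(a) r = 12.4; between ranks 12 (69) and 13 (80): 73.4.
(b) r = 12.6; between ranks 12 (69) and 13 (80): 75.6.
|73.4 − 75.6| = 2.2.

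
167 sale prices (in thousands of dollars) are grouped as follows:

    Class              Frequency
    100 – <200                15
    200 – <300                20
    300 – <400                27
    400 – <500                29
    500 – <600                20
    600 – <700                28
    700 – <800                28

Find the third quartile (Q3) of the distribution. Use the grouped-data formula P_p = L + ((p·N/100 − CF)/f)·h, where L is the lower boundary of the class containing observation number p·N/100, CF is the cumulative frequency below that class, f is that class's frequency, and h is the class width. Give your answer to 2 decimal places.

650.89

N = 167; target position k = 75/100 · 167 = 125.25.
Cumulative frequencies: 15, 35, 62, 91, 111, 139, 167.
Observation 125.25 falls in the class 600 – <700.
L = 600, CF = 111, f = 28, h = 100.
P75 = 600 + ((125.25 − 111)/28)·100 = 600 + 50.8929 = 650.893.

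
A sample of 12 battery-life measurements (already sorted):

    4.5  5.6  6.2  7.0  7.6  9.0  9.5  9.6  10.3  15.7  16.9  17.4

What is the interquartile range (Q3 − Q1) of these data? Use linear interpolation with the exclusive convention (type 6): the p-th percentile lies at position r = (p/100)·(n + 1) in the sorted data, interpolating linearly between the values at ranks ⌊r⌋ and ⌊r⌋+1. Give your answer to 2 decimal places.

n = 12.
P25: r = 3.25; ranks 3–4 are 6.2, 7.0; interpolating gives 6.4.
P75: r = 9.75; ranks 9–10 are 10.3, 15.7; interpolating gives 14.35.
Difference: 14.35 − 6.4 = 7.95.

7.95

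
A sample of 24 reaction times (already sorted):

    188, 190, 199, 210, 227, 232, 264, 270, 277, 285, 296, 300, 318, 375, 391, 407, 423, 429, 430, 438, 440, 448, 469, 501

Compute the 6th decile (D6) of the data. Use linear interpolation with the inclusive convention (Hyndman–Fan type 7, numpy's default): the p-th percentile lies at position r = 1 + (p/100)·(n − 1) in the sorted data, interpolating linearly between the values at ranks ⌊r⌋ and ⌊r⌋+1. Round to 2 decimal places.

387.80

n = 24.
r = 1 + (60/100)·(24 − 1) = 1 + 13.8 = 14.8.
Rank 14 is 375 and rank 15 is 391.
Interpolate: 375 + 0.8·(391 − 375) = 375 + 0.8·16 = 387.8.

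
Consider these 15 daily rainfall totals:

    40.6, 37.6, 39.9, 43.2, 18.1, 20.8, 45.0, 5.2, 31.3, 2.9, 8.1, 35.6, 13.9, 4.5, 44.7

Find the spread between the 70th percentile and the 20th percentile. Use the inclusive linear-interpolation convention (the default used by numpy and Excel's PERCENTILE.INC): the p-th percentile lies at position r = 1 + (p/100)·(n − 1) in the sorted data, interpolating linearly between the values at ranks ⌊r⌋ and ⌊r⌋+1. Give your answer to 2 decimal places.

31.92

Sorted: 2.9, 4.5, 5.2, 8.1, 13.9, 18.1, 20.8, 31.3, 35.6, 37.6, 39.9, 40.6, 43.2, 44.7, 45.0.
n = 15.
P20: r = 3.8; ranks 3–4 are 5.2, 8.1; interpolating gives 7.52.
P70: r = 10.8; ranks 10–11 are 37.6, 39.9; interpolating gives 39.44.
Difference: 39.44 − 7.52 = 31.92.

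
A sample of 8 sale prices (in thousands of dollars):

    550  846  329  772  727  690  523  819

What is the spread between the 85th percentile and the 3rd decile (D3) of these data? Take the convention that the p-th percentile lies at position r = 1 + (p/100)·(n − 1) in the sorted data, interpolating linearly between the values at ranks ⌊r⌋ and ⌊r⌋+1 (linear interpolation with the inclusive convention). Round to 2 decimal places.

Sorted: 329, 523, 550, 690, 727, 772, 819, 846.
n = 8.
P30: r = 3.1; ranks 3–4 are 550, 690; interpolating gives 564.
P85: r = 6.95; ranks 6–7 are 772, 819; interpolating gives 816.65.
Difference: 816.65 − 564 = 252.65.

252.65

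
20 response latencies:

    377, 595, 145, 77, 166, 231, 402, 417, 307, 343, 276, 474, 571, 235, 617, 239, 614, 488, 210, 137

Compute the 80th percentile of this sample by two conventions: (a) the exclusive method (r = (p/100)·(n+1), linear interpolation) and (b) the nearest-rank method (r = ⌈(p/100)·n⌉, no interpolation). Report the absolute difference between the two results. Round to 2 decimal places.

Sorted: 77, 137, 145, 166, 210, 231, 235, 239, 276, 307, 343, 377, 402, 417, 474, 488, 571, 595, 614, 617.
n = 20.
(a) r = 16.8; between ranks 16 (488) and 17 (571): 554.4.
(b) the nearest-rank method: rank 16 → 488.
|554.4 − 488| = 66.4.

66.40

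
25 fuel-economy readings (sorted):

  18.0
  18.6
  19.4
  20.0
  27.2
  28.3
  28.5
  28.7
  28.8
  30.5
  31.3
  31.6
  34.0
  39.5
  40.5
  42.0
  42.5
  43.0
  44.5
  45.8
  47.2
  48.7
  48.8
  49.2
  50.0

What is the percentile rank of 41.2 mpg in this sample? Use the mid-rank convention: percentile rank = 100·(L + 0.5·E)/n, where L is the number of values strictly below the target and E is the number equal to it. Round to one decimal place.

Count below 41.2: L = 15; count equal: E = 0; n = 25.
Percentile rank = 100·(15 + 0.5·0)/25 = 100·15/25 = 60.

60.0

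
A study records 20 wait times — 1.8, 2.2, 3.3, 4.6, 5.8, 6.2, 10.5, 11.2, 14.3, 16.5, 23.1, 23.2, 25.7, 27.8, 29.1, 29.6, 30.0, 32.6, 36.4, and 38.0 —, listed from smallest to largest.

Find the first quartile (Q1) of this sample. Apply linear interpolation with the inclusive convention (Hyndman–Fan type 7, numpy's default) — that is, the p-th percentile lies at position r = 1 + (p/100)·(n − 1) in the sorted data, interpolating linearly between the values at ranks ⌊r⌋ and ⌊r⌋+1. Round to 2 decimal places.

6.10

n = 20.
r = 1 + (25/100)·(20 − 1) = 1 + 4.75 = 5.75.
Rank 5 is 5.8 and rank 6 is 6.2.
Interpolate: 5.8 + 0.75·(6.2 − 5.8) = 5.8 + 0.75·0.4 = 6.1.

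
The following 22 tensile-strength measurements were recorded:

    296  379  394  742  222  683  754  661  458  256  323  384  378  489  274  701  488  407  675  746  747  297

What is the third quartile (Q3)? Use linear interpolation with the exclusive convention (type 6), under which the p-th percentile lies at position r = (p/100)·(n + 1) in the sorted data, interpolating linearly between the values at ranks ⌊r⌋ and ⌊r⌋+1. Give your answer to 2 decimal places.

687.50

Sorted: 222, 256, 274, 296, 297, 323, 378, 379, 384, 394, 407, 458, 488, 489, 661, 675, 683, 701, 742, 746, 747, 754.
n = 22.
r = (75/100)·(22 + 1) = 17.25.
Rank 17 is 683 and rank 18 is 701.
Interpolate: 683 + 0.25·(701 − 683) = 683 + 0.25·18 = 687.5.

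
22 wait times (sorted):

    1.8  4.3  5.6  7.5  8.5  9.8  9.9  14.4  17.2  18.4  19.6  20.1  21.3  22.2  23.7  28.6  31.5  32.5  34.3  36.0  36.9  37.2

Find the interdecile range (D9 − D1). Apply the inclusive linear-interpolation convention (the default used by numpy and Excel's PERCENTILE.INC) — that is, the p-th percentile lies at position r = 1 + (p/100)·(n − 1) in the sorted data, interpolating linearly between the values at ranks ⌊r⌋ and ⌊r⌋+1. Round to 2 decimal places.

n = 22.
P10: r = 3.1; ranks 3–4 are 5.6, 7.5; interpolating gives 5.79.
P90: r = 19.9; ranks 19–20 are 34.3, 36.0; interpolating gives 35.83.
Difference: 35.83 − 5.79 = 30.04.

30.04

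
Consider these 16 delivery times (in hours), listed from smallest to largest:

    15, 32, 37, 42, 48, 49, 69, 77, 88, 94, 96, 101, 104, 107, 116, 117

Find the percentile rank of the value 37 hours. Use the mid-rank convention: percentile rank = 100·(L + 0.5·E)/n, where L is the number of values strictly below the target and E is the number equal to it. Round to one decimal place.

15.6

Count below 37: L = 2; count equal: E = 1; n = 16.
Percentile rank = 100·(2 + 0.5·1)/16 = 100·2.5/16 = 15.62.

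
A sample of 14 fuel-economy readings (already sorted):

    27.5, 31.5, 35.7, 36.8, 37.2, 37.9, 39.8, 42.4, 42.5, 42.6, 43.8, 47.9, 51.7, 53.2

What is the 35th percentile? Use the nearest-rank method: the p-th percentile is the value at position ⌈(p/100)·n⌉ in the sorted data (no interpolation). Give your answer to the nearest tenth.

37.2

n = 14.
Position = ⌈35/100 · 14⌉ = ⌈4.9⌉ = 5.
The value at rank 5 is 37.2.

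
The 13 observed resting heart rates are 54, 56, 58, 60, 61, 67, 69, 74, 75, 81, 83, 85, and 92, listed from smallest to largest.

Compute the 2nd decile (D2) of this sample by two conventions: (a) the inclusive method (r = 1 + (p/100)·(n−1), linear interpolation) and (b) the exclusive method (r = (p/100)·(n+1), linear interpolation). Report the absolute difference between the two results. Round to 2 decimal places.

n = 13.
(a) r = 3.4; between ranks 3 (58) and 4 (60): 58.8.
(b) r = 2.8; between ranks 2 (56) and 3 (58): 57.6.
|58.8 − 57.6| = 1.2.

1.20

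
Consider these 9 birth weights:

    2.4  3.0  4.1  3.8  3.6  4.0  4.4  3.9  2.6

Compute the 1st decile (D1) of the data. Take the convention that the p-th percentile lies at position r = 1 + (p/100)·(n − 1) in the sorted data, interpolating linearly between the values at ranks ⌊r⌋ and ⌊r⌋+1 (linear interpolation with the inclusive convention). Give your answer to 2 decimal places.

Sorted: 2.4, 2.6, 3.0, 3.6, 3.8, 3.9, 4.0, 4.1, 4.4.
n = 9.
r = 1 + (10/100)·(9 − 1) = 1 + 0.8 = 1.8.
Rank 1 is 2.4 and rank 2 is 2.6.
Interpolate: 2.4 + 0.8·(2.6 − 2.4) = 2.4 + 0.8·0.2 = 2.56.

2.56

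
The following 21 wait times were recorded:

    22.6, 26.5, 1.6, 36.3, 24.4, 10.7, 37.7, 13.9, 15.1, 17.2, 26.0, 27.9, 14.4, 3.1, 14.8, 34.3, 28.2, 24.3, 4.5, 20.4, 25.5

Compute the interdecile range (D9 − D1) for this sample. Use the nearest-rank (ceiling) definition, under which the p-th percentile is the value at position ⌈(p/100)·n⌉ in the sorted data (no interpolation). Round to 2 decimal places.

Sorted: 1.6, 3.1, 4.5, 10.7, 13.9, 14.4, 14.8, 15.1, 17.2, 20.4, 22.6, 24.3, 24.4, 25.5, 26.0, 26.5, 27.9, 28.2, 34.3, 36.3, 37.7.
n = 21.
P10: rank ⌈10/100·21⌉ = 3 → 4.5.
P90: rank ⌈90/100·21⌉ = 19 → 34.3.
Difference: 34.3 − 4.5 = 29.8.

29.80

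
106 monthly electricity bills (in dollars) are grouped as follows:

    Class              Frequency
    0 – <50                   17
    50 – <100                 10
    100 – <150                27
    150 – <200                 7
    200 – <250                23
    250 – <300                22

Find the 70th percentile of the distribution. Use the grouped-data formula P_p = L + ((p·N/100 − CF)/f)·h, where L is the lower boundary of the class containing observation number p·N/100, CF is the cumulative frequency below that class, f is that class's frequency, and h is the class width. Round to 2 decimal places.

N = 106; target position k = 70/100 · 106 = 74.2.
Cumulative frequencies: 17, 27, 54, 61, 84, 106.
Observation 74.2 falls in the class 200 – <250.
L = 200, CF = 61, f = 23, h = 50.
P70 = 200 + ((74.2 − 61)/23)·50 = 200 + 28.6957 = 228.696.

228.70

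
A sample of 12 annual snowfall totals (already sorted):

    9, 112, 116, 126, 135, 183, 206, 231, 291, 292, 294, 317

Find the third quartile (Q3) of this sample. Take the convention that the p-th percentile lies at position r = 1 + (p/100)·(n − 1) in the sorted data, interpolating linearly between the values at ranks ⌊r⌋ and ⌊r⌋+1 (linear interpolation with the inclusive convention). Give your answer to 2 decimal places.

291.25

n = 12.
r = 1 + (75/100)·(12 − 1) = 1 + 8.25 = 9.25.
Rank 9 is 291 and rank 10 is 292.
Interpolate: 291 + 0.25·(292 − 291) = 291 + 0.25·1 = 291.25.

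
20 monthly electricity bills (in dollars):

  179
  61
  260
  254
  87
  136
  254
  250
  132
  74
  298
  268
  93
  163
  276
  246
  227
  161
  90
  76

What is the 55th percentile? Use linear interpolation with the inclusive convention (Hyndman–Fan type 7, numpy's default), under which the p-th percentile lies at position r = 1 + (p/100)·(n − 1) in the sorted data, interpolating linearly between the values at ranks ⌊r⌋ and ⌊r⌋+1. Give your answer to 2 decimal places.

200.60

Sorted: 61, 74, 76, 87, 90, 93, 132, 136, 161, 163, 179, 227, 246, 250, 254, 254, 260, 268, 276, 298.
n = 20.
r = 1 + (55/100)·(20 − 1) = 1 + 10.45 = 11.45.
Rank 11 is 179 and rank 12 is 227.
Interpolate: 179 + 0.45·(227 − 179) = 179 + 0.45·48 = 200.6.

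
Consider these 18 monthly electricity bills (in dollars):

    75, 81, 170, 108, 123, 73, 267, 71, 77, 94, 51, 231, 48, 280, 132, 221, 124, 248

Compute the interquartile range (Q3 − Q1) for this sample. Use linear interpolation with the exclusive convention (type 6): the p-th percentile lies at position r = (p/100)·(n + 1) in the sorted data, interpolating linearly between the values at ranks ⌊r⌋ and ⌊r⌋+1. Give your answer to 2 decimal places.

Sorted: 48, 51, 71, 73, 75, 77, 81, 94, 108, 123, 124, 132, 170, 221, 231, 248, 267, 280.
n = 18.
P25: r = 4.75; ranks 4–5 are 73, 75; interpolating gives 74.5.
P75: r = 14.25; ranks 14–15 are 221, 231; interpolating gives 223.5.
Difference: 223.5 − 74.5 = 149.

149.00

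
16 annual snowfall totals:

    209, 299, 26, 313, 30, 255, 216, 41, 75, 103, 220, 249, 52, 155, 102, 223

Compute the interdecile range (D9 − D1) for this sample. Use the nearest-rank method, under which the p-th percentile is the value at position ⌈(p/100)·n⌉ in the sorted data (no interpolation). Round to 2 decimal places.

269.00

Sorted: 26, 30, 41, 52, 75, 102, 103, 155, 209, 216, 220, 223, 249, 255, 299, 313.
n = 16.
P10: rank ⌈10/100·16⌉ = 2 → 30.
P90: rank ⌈90/100·16⌉ = 15 → 299.
Difference: 299 − 30 = 269.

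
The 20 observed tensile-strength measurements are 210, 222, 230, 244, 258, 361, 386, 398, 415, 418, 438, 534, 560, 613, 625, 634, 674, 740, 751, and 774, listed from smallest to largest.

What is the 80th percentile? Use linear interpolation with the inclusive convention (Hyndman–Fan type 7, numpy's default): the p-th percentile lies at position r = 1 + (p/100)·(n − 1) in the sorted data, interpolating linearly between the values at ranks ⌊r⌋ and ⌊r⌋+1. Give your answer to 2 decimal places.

642.00

n = 20.
r = 1 + (80/100)·(20 − 1) = 1 + 15.2 = 16.2.
Rank 16 is 634 and rank 17 is 674.
Interpolate: 634 + 0.2·(674 − 634) = 634 + 0.2·40 = 642.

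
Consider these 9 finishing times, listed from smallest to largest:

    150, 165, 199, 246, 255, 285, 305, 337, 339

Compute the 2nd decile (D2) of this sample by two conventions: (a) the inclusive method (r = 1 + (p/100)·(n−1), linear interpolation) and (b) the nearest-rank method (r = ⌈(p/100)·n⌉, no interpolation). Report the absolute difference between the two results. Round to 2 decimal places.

20.40

n = 9.
(a) r = 2.6; between ranks 2 (165) and 3 (199): 185.4.
(b) the nearest-rank method: rank 2 → 165.
|185.4 − 165| = 20.4.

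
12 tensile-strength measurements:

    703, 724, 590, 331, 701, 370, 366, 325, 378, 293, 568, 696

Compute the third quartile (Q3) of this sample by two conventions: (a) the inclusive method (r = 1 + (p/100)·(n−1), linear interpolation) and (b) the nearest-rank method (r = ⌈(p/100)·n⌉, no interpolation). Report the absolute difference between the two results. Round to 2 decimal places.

1.25

Sorted: 293, 325, 331, 366, 370, 378, 568, 590, 696, 701, 703, 724.
n = 12.
(a) r = 9.25; between ranks 9 (696) and 10 (701): 697.25.
(b) the nearest-rank method: rank 9 → 696.
|697.25 − 696| = 1.25.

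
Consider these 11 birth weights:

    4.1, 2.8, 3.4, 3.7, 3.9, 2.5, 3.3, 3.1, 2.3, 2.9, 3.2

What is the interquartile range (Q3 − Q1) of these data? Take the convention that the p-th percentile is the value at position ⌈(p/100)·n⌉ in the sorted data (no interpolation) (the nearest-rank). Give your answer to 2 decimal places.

0.90

Sorted: 2.3, 2.5, 2.8, 2.9, 3.1, 3.2, 3.3, 3.4, 3.7, 3.9, 4.1.
n = 11.
P25: rank ⌈25/100·11⌉ = 3 → 2.8.
P75: rank ⌈75/100·11⌉ = 9 → 3.7.
Difference: 3.7 − 2.8 = 0.9.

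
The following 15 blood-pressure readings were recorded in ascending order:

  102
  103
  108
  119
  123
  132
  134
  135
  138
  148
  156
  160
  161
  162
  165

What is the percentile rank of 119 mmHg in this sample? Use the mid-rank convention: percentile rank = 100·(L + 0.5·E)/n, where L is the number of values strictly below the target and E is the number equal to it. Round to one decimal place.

Count below 119: L = 3; count equal: E = 1; n = 15.
Percentile rank = 100·(3 + 0.5·1)/15 = 100·3.5/15 = 23.33.

23.3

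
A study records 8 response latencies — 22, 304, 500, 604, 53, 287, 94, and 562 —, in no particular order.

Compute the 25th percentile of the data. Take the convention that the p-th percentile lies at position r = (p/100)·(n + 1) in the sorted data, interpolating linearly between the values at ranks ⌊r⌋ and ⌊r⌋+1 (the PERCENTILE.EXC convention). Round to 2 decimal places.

Sorted: 22, 53, 94, 287, 304, 500, 562, 604.
n = 8.
r = (25/100)·(8 + 1) = 2.25.
Rank 2 is 53 and rank 3 is 94.
Interpolate: 53 + 0.25·(94 − 53) = 53 + 0.25·41 = 63.25.

63.25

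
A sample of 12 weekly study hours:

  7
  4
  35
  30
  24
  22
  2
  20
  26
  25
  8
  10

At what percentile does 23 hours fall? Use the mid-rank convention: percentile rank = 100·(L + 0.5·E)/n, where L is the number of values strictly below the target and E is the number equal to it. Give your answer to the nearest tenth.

Sorted: 2, 4, 7, 8, 10, 20, 22, 24, 25, 26, 30, 35.
Count below 23: L = 7; count equal: E = 0; n = 12.
Percentile rank = 100·(7 + 0.5·0)/12 = 100·7/12 = 58.33.

58.3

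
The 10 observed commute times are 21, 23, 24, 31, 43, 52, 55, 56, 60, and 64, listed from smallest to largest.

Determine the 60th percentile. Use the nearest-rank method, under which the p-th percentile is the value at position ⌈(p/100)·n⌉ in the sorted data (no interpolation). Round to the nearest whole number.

n = 10.
Position = ⌈60/100 · 10⌉ = ⌈6⌉ = 6.
The value at rank 6 is 52.

52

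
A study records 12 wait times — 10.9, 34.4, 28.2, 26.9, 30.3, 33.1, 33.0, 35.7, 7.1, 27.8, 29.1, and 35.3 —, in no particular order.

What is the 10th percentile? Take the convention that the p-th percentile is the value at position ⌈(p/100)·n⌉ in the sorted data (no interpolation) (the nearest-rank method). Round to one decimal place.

10.9

Sorted: 7.1, 10.9, 26.9, 27.8, 28.2, 29.1, 30.3, 33.0, 33.1, 34.4, 35.3, 35.7.
n = 12.
Position = ⌈10/100 · 12⌉ = ⌈1.2⌉ = 2.
The value at rank 2 is 10.9.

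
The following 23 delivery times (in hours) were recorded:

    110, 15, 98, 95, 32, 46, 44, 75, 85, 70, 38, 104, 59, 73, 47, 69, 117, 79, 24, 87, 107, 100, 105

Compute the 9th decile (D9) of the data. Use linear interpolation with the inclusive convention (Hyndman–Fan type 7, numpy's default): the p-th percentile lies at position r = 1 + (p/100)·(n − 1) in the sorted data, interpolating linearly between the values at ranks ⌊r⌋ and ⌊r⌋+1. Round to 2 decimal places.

Sorted: 15, 24, 32, 38, 44, 46, 47, 59, 69, 70, 73, 75, 79, 85, 87, 95, 98, 100, 104, 105, 107, 110, 117.
n = 23.
r = 1 + (90/100)·(23 − 1) = 1 + 19.8 = 20.8.
Rank 20 is 105 and rank 21 is 107.
Interpolate: 105 + 0.8·(107 − 105) = 105 + 0.8·2 = 106.6.

106.60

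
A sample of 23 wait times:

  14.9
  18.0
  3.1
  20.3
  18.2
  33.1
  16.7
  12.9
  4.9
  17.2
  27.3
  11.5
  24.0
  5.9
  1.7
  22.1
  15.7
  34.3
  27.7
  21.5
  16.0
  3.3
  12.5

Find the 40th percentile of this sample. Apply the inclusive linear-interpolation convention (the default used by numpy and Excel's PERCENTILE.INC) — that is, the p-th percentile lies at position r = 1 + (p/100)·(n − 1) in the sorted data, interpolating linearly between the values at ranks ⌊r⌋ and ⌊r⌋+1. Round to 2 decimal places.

Sorted: 1.7, 3.1, 3.3, 4.9, 5.9, 11.5, 12.5, 12.9, 14.9, 15.7, 16.0, 16.7, 17.2, 18.0, 18.2, 20.3, 21.5, 22.1, 24.0, 27.3, 27.7, 33.1, 34.3.
n = 23.
r = 1 + (40/100)·(23 − 1) = 1 + 8.8 = 9.8.
Rank 9 is 14.9 and rank 10 is 15.7.
Interpolate: 14.9 + 0.8·(15.7 − 14.9) = 14.9 + 0.8·0.8 = 15.54.

15.54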